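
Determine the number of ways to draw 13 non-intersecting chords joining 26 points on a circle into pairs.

742900

Non-crossing perfect matchings of 2n points on a circle are counted by C_n; with 26 points, n = 13.
C_13 = C(26,13)/14 = 10400600/14 = 742900.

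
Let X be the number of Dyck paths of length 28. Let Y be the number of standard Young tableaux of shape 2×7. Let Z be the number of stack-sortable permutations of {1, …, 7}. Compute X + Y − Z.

2674440

A Dyck path with 14 up-steps and 14 down-steps has semilength 14, so there are C_14 of them. So X = C_14 = 2674440.
Standard Young tableaux of shape 2×n are counted by C_n; here n = 7. So Y = C_7 = 429.
Stack-sortable permutations are exactly the 231-avoiding ones, counted by C_n; here n = 7. So Z = C_7 = 429.
X + Y − Z = 2674440 + 429 − 429 = 2674440.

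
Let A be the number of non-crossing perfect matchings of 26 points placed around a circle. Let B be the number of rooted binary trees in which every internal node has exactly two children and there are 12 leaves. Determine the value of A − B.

684114

Non-crossing perfect matchings of 2n points on a circle are counted by C_n; with 26 points, n = 13. So A = C_13 = 742900.
A full binary tree with L leaves has L−1 internal nodes and is counted by C_{L−1}; L = 12 gives C_11. So B = C_11 = 58786.
A − B = 742900 − 58786 = 684114.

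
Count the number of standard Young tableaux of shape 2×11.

58786

By the hook-length formula (or a Dyck-path bijection), SYT of shape 2×11 number C_11.
C_11 = C(22,11)/12 = 705432/12 = 58786.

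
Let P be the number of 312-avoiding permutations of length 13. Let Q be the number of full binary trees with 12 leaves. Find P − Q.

684114

For any fixed pattern of length 3, the pattern-avoiding permutations of [13] number C_13. So P = C_13 = 742900.
A full binary tree with L leaves has L−1 internal nodes and is counted by C_{L−1}; L = 12 gives C_11. So Q = C_11 = 58786.
P − Q = 742900 − 58786 = 684114.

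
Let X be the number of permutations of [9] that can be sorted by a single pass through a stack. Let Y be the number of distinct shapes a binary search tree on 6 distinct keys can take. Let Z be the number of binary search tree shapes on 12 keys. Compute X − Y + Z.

Stack-sortable permutations are exactly the 231-avoiding ones, counted by C_n; here n = 9. So X = C_9 = 4862.
Binary trees (left/right distinguished) on n nodes are counted by C_n; here n = 6. So Y = C_6 = 132.
Rooted binary trees with 12 nodes (each child slot possibly empty) number C_12. So Z = C_12 = 208012.
X − Y + Z = 4862 − 132 + 208012 = 212742.

212742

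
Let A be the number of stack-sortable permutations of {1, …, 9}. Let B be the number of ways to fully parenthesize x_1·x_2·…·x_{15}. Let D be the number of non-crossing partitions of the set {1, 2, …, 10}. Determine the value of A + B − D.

2662506

Stack-sortable permutations are exactly the 231-avoiding ones, counted by C_n; here n = 9. So A = C_9 = 4862.
Ways to associate a product of 15 factors correspond to binary trees on 15 leaves, so the count is C_14. So B = C_14 = 2674440.
The non-crossing partitions of [10] form a lattice of size C_10. So D = C_10 = 16796.
A + B − D = 4862 + 2674440 − 16796 = 2662506.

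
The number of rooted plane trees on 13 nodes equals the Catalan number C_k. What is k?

Rooted ordered (plane) trees on m nodes have m−1 edges and are counted by C_{m−1}; m = 13 gives C_12.

12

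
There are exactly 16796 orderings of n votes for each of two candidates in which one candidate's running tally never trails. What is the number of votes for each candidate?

10

Such ballot sequences with n votes each are counted by C_n. The Catalan number equal to 16796 is C_10.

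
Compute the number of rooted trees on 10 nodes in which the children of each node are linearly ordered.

4862

A rooted plane tree on 10 nodes has 9 edges, and such trees are counted by C_9.
C_9 = C(18,9)/10 = 48620/10 = 4862.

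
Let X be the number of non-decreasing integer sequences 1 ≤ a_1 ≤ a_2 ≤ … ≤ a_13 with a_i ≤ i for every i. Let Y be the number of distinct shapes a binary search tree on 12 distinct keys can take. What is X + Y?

950912

Such sub-staircase sequences of length n are counted by C_n; here n = 13. So X = C_13 = 742900.
There are C_n binary search tree shapes on n keys; with n = 12 that is C_12. So Y = C_12 = 208012.
X + Y = 742900 + 208012 = 950912.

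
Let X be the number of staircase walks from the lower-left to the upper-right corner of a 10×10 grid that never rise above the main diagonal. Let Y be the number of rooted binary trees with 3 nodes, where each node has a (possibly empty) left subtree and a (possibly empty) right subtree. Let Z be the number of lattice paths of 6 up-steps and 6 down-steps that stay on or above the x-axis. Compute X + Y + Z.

16933

Sub-diagonal monotone paths from (0,0) to (10,10) biject with Dyck paths of semilength 10, giving C_10. So X = C_10 = 16796.
There are C_n binary search tree shapes on n keys; with n = 3 that is C_3. So Y = C_3 = 5.
Paths of 6 up- and 6 down-steps that never dip below the axis are Dyck paths; their count is C_6. So Z = C_6 = 132.
X + Y + Z = 16796 + 5 + 132 = 16933.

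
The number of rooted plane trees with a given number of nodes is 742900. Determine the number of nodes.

14

Rooted ordered trees on m nodes are counted by C_{m−1}. Since C_13 = 742900, the index is 13.
So the index is 13, and the number of nodes is 13 + 1 = 14.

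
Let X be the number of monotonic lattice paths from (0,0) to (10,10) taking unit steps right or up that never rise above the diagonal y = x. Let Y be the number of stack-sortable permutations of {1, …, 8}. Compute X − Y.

Monotone paths in an n×n grid that stay weakly below the diagonal are counted by C_n; here n = 10. So X = C_10 = 16796.
Stack-sortable permutations are exactly the 231-avoiding ones, counted by C_n; here n = 8. So Y = C_8 = 1430.
X − Y = 16796 − 1430 = 15366.

15366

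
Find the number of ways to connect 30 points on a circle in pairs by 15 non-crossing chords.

9694845

Pairing 30 circle points by 15 non-crossing chords gives C_15 matchings.
C_15 = C(30,15)/16 = 155117520/16 = 9694845.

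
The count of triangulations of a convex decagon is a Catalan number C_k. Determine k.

8

A convex 10-gon is triangulated into 8 triangles, and the number of such triangulations is the Catalan number C_{10−2} = C_8.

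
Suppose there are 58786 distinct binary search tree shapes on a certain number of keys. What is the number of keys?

Binary search tree shapes on n keys are counted by C_n; 58786 = C_11.

11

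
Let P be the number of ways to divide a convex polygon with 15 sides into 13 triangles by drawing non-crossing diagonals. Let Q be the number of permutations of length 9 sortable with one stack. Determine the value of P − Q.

The number of triangulations of a 15-gon is the Catalan number C_13 (index = sides − 2). So P = C_13 = 742900.
By Knuth's characterisation, the stack-sortable permutations of length 9 are the 231-avoiders, numbering C_9. So Q = C_9 = 4862.
P − Q = 742900 − 4862 = 738038.

738038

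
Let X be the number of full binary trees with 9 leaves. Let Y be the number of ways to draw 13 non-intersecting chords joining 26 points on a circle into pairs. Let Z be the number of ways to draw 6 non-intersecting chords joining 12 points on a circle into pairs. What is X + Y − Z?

Full binary trees with 9 leaves have 9−1 = 8 internal nodes, so there are C_8 of them. So X = C_8 = 1430.
Pairing 26 circle points by 13 non-crossing chords gives C_13 matchings. So Y = C_13 = 742900.
Pairing 12 circle points by 6 non-crossing chords gives C_6 matchings. So Z = C_6 = 132.
X + Y − Z = 1430 + 742900 − 132 = 744198.

744198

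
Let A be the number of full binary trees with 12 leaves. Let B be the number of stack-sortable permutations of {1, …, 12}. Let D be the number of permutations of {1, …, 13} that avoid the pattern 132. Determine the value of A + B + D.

A full binary tree with L leaves has L−1 internal nodes and is counted by C_{L−1}; L = 12 gives C_11. So A = C_11 = 58786.
Stack-sortable permutations are exactly the 231-avoiding ones, counted by C_n; here n = 12. So B = C_12 = 208012.
For any fixed pattern of length 3, the pattern-avoiding permutations of [13] number C_13. So D = C_13 = 742900.
A + B + D = 58786 + 208012 + 742900 = 1009698.

1009698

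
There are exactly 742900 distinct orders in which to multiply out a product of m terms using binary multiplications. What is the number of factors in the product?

14

Parenthesizations of m factors are counted by C_{m−1}. Since C_13 = 742900, the index is 13.
So the index is 13, and the number of factors is 13 + 1 = 14.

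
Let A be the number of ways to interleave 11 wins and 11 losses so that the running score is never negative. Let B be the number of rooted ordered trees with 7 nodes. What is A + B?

Ballot sequences with n votes each where one side never trails are Dyck words, counted by C_n; here n = 11. So A = C_11 = 58786.
A rooted plane tree on 7 nodes has 6 edges, and such trees are counted by C_6. So B = C_6 = 132.
A + B = 58786 + 132 = 58918.

58918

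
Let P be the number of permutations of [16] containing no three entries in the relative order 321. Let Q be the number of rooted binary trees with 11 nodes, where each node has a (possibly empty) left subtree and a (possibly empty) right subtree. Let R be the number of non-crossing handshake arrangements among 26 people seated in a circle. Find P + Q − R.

34673556

For any fixed pattern of length 3, the pattern-avoiding permutations of [16] number C_16. So P = C_16 = 35357670.
Rooted binary trees with 11 nodes (each child slot possibly empty) number C_11. So Q = C_11 = 58786.
With 26 = 2·13 people, non-crossing handshake pairings are non-crossing perfect matchings on a circle, counted by C_13. So R = C_13 = 742900.
P + Q − R = 35357670 + 58786 − 742900 = 34673556.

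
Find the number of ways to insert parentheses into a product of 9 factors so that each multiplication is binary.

Ways to associate a product of 9 factors correspond to binary trees on 9 leaves, so the count is C_8.
C_8 = 1430.

1430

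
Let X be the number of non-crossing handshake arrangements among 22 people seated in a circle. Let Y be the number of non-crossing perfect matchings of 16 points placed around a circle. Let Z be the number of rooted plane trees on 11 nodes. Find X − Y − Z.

Non-crossing handshake pairings of 2n people are counted by C_n; 22 people gives n = 11. So X = C_11 = 58786.
Pairing 16 circle points by 8 non-crossing chords gives C_8 matchings. So Y = C_8 = 1430.
A rooted plane tree on 11 nodes has 10 edges, and such trees are counted by C_10. So Z = C_10 = 16796.
X − Y − Z = 58786 − 1430 − 16796 = 40560.

40560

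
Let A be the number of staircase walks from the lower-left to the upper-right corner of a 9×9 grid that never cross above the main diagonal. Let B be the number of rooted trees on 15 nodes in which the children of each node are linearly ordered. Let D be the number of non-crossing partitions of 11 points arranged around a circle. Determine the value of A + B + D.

Monotone paths in an n×n grid that stay weakly below the diagonal are counted by C_n; here n = 9. So A = C_9 = 4862.
Rooted ordered (plane) trees on m nodes have m−1 edges and are counted by C_{m−1}; m = 15 gives C_14. So B = C_14 = 2674440.
Non-crossing partitions of an n-element set are counted by C_n; here n = 11. So D = C_11 = 58786.
A + B + D = 4862 + 2674440 + 58786 = 2738088.

2738088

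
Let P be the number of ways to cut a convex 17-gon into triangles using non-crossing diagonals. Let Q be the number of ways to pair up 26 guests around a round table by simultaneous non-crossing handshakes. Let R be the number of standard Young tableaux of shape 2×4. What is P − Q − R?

Triangulations of a convex m-gon are counted by C_{m−2}; with m = 17 this is C_15. So P = C_15 = 9694845.
Non-crossing handshake pairings of 2n people are counted by C_n; 26 people gives n = 13. So Q = C_13 = 742900.
By the hook-length formula (or a Dyck-path bijection), SYT of shape 2×4 number C_4. So R = C_4 = 14.
P − Q − R = 9694845 − 742900 − 14 = 8951931.

8951931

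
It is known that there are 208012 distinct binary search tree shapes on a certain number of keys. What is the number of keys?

Binary search tree shapes on n keys are counted by C_n; 208012 = C_12.

12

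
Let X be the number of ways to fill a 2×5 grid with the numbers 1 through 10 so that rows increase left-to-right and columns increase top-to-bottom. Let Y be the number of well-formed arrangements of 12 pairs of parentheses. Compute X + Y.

208054

Standard Young tableaux of shape 2×n are counted by C_n; here n = 5. So X = C_5 = 42.
With 12 pairs the number of balanced bracket strings is the Catalan number C_12. So Y = C_12 = 208012.
X + Y = 42 + 208012 = 208054.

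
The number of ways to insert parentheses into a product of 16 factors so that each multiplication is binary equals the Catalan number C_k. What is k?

Ways to associate a product of 16 factors correspond to binary trees on 16 leaves, so the count is C_15.

15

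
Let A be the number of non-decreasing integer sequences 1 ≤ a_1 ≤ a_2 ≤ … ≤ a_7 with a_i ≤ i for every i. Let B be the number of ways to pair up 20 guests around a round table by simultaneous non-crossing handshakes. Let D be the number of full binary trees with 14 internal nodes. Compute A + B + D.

2691665

Such sub-staircase sequences of length n are counted by C_n; here n = 7. So A = C_7 = 429.
Non-crossing handshake pairings of 2n people are counted by C_n; 20 people gives n = 10. So B = C_10 = 16796.
The number of full binary trees on 14 internal nodes is the Catalan number C_14. So D = C_14 = 2674440.
A + B + D = 429 + 16796 + 2674440 = 2691665.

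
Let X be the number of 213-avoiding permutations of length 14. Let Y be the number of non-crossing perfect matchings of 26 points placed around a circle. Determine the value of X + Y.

Permutations of [n] avoiding any single length-3 pattern are counted by C_n; here n = 14. So X = C_14 = 2674440.
Pairing 26 circle points by 13 non-crossing chords gives C_13 matchings. So Y = C_13 = 742900.
X + Y = 2674440 + 742900 = 3417340.

3417340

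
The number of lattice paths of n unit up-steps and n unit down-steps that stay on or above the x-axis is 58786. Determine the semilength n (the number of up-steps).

Dyck paths of semilength n are counted by C_n. Since C_11 = 58786, the index is 11.

11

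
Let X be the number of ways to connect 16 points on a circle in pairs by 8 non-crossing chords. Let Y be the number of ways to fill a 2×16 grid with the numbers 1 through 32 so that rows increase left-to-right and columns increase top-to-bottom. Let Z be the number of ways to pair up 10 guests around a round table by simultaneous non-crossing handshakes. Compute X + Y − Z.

Non-crossing perfect matchings of 2n points on a circle are counted by C_n; with 16 points, n = 8. So X = C_8 = 1430.
Standard Young tableaux of shape 2×n are counted by C_n; here n = 16. So Y = C_16 = 35357670.
With 10 = 2·5 people, non-crossing handshake pairings are non-crossing perfect matchings on a circle, counted by C_5. So Z = C_5 = 42.
X + Y − Z = 1430 + 35357670 − 42 = 35359058.

35359058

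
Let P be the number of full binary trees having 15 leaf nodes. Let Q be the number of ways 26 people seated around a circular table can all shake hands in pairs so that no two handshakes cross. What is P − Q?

1931540

Full binary trees with 15 leaves have 15−1 = 14 internal nodes, so there are C_14 of them. So P = C_14 = 2674440.
Non-crossing handshake pairings of 2n people are counted by C_n; 26 people gives n = 13. So Q = C_13 = 742900.
P − Q = 2674440 − 742900 = 1931540.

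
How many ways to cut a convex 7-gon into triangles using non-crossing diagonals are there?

A convex 7-gon is triangulated into 5 triangles, and the number of such triangulations is the Catalan number C_{7−2} = C_5.
C_5 = C(10,5)/6 = 252/6 = 42.

42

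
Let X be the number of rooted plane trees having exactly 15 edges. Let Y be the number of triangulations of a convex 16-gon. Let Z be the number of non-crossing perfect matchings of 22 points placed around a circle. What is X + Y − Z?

Rooted ordered trees with n edges are counted by C_n; here n = 15. So X = C_15 = 9694845.
Triangulations of a convex m-gon are counted by C_{m−2}; with m = 16 this is C_14. So Y = C_14 = 2674440.
Pairing 22 circle points by 11 non-crossing chords gives C_11 matchings. So Z = C_11 = 58786.
X + Y − Z = 9694845 + 2674440 − 58786 = 12310499.

12310499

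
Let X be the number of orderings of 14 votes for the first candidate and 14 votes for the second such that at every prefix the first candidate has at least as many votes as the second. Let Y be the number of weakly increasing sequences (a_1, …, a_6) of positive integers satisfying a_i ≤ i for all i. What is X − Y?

Ballot sequences with n votes each where one side never trails are Dyck words, counted by C_n; here n = 14. So X = C_14 = 2674440.
Such sub-staircase sequences of length n are counted by C_n; here n = 6. So Y = C_6 = 132.
X − Y = 2674440 − 132 = 2674308.

2674308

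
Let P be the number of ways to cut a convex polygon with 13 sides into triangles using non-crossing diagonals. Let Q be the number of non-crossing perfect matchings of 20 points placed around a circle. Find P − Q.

41990

The number of triangulations of a 13-gon is the Catalan number C_11 (index = sides − 2). So P = C_11 = 58786.
Non-crossing perfect matchings of 2n points on a circle are counted by C_n; with 20 points, n = 10. So Q = C_10 = 16796.
P − Q = 58786 − 16796 = 41990.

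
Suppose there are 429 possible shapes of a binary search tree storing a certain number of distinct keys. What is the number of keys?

Binary search tree shapes on n keys are counted by C_n. Since C_7 = 429, the index is 7.

7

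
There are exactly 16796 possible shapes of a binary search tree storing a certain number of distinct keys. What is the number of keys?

10

Binary search tree shapes on n keys are counted by C_n, and C_10 = 16796.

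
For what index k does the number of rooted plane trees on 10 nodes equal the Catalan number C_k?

9

Rooted ordered (plane) trees on m nodes have m−1 edges and are counted by C_{m−1}; m = 10 gives C_9.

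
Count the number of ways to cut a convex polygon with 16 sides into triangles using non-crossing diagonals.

2674440

A convex 16-gon is triangulated into 14 triangles, and the number of such triangulations is the Catalan number C_{16−2} = C_14.
C_14 = 2674440.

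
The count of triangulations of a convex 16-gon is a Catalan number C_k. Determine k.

Triangulations of a convex m-gon are counted by C_{m−2}; with m = 16 this is C_14.

14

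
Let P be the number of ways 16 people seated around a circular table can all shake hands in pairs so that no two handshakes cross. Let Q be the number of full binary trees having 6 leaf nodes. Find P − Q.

With 16 = 2·8 people, non-crossing handshake pairings are non-crossing perfect matchings on a circle, counted by C_8. So P = C_8 = 1430.
A full binary tree with L leaves has L−1 internal nodes and is counted by C_{L−1}; L = 6 gives C_5. So Q = C_5 = 42.
P − Q = 1430 − 42 = 1388.

1388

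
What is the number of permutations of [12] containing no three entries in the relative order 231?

Permutations of [n] avoiding any single length-3 pattern are counted by C_n; here n = 12.
C_12 = C_11 · 2(2·11+1)/(11+2) = 58786 · 46/13 = 208012.

208012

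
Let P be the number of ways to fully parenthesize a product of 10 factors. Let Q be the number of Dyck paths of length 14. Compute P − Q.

4433

Ways to associate a product of 10 factors correspond to binary trees on 10 leaves, so the count is C_9. So P = C_9 = 4862.
A Dyck path with 7 up-steps and 7 down-steps has semilength 7, so there are C_7 of them. So Q = C_7 = 429.
P − Q = 4862 − 429 = 4433.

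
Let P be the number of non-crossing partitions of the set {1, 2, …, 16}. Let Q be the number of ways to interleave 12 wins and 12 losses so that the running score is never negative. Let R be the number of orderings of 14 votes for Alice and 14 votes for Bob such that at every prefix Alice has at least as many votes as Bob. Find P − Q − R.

32475218

The non-crossing partitions of [16] form a lattice of size C_16. So P = C_16 = 35357670.
Ballot sequences with n votes each where one side never trails are Dyck words, counted by C_n; here n = 12. So Q = C_12 = 208012.
Ballot sequences with n votes each where one side never trails are Dyck words, counted by C_n; here n = 14. So R = C_14 = 2674440.
P − Q − R = 35357670 − 208012 − 2674440 = 32475218.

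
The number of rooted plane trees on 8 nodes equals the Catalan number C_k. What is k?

7

Rooted ordered (plane) trees on m nodes have m−1 edges and are counted by C_{m−1}; m = 8 gives C_7.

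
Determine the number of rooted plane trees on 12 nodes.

58786

A rooted plane tree on 12 nodes has 11 edges, and such trees are counted by C_11.
C_11 = C(22,11)/12 = 705432/12 = 58786.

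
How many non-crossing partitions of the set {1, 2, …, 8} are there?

The non-crossing partitions of [8] form a lattice of size C_8.
C_8 = C(16,8)/9 = 12870/9 = 1430.

1430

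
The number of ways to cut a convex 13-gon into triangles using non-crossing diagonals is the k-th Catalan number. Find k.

11

Triangulations of a convex m-gon are counted by C_{m−2}; with m = 13 this is C_11.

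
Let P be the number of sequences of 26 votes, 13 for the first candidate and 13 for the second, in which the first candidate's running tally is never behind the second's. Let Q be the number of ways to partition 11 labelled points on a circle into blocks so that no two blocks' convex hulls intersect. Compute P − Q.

684114

Reading a vote for the leader as '(' and for the other as ')' turns such a sequence into a balanced string of 13 pairs, so the count is C_13. So P = C_13 = 742900.
The non-crossing partitions of [11] form a lattice of size C_11. So Q = C_11 = 58786.
P − Q = 742900 − 58786 = 684114.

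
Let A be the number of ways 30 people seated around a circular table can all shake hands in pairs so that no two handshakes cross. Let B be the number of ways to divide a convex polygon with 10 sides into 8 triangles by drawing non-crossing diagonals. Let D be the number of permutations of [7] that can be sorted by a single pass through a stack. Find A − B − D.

9692986

With 30 = 2·15 people, non-crossing handshake pairings are non-crossing perfect matchings on a circle, counted by C_15. So A = C_15 = 9694845.
Triangulations of a convex m-gon are counted by C_{m−2}; with m = 10 this is C_8. So B = C_8 = 1430.
By Knuth's characterisation, the stack-sortable permutations of length 7 are the 231-avoiders, numbering C_7. So D = C_7 = 429.
A − B − D = 9694845 − 1430 − 429 = 9692986.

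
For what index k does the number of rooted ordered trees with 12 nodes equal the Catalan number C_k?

A rooted plane tree on 12 nodes has 11 edges, and such trees are counted by C_11.

11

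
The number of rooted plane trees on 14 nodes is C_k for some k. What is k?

13

A rooted plane tree on 14 nodes has 13 edges, and such trees are counted by C_13.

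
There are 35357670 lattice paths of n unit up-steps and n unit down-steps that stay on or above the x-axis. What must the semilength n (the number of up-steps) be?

Dyck paths of semilength n are counted by C_n, and C_16 = 35357670.

16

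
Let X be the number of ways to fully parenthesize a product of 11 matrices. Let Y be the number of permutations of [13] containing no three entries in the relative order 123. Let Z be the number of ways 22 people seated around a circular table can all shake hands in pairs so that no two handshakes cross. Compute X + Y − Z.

Bracketing 11 factors into binary products is counted by C_{11−1} = C_10. So X = C_10 = 16796.
Permutations of [n] avoiding any single length-3 pattern are counted by C_n; here n = 13. So Y = C_13 = 742900.
Non-crossing handshake pairings of 2n people are counted by C_n; 22 people gives n = 11. So Z = C_11 = 58786.
X + Y − Z = 16796 + 742900 − 58786 = 700910.

700910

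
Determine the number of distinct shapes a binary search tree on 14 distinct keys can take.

Rooted binary trees with 14 nodes (each child slot possibly empty) number C_14.
C_14 = C_13 · 2(2·13+1)/(13+2) = 742900 · 54/15 = 2674440.

2674440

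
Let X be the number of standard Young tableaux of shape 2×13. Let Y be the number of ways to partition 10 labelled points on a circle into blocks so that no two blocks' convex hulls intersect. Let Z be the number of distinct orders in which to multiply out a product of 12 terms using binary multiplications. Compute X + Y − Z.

Standard Young tableaux of shape 2×n are counted by C_n; here n = 13. So X = C_13 = 742900.
Non-crossing partitions of an n-element set are counted by C_n; here n = 10. So Y = C_10 = 16796.
Parenthesizations of m factors correspond to full binary trees with m leaves, counted by C_{m−1}; m = 12 gives C_11. So Z = C_11 = 58786.
X + Y − Z = 742900 + 16796 − 58786 = 700910.

700910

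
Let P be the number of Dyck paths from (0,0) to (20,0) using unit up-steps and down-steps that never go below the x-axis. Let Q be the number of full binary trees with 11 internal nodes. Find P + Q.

75582

Dyck paths of semilength n (length 2n) are counted by C_n; here n = 10. So P = C_10 = 16796.
The number of full binary trees on 11 internal nodes is the Catalan number C_11. So Q = C_11 = 58786.
P + Q = 16796 + 58786 = 75582.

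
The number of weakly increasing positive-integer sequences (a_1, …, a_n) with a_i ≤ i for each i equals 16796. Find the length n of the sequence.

10

Such sub-staircase sequences of length n are counted by C_n. The Catalan number equal to 16796 is C_10.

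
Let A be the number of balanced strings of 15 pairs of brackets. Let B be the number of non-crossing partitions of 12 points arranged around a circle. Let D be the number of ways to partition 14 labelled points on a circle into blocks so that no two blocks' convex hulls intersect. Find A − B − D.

With 15 pairs the number of balanced bracket strings is the Catalan number C_15. So A = C_15 = 9694845.
Non-crossing partitions of an n-element set are counted by C_n; here n = 12. So B = C_12 = 208012.
The non-crossing partitions of [14] form a lattice of size C_14. So D = C_14 = 2674440.
A − B − D = 9694845 − 208012 − 2674440 = 6812393.

6812393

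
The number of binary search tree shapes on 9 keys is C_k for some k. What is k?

There are C_n binary search tree shapes on n keys; with n = 9 that is C_9.

9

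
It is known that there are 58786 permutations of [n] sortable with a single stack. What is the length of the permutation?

11

Stack-sortable permutations of [n] are counted by C_n. The Catalan number equal to 58786 is C_11.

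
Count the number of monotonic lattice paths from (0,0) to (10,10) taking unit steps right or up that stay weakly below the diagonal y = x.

16796

Sub-diagonal monotone paths from (0,0) to (10,10) biject with Dyck paths of semilength 10, giving C_10.
C_10 = 16796.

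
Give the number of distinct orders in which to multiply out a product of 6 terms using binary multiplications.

42

Ways to associate a product of 6 factors correspond to binary trees on 6 leaves, so the count is C_5.
C_5 = 42.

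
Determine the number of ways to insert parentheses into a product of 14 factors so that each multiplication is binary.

Bracketing 14 factors into binary products is counted by C_{14−1} = C_13.
C_13 = C_12 · 2(2·12+1)/(12+2) = 208012 · 50/14 = 742900.

742900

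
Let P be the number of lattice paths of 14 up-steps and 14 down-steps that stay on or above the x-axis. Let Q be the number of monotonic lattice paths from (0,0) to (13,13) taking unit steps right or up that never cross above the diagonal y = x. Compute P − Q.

1931540

A Dyck path with 14 up-steps and 14 down-steps has semilength 14, so there are C_14 of them. So P = C_14 = 2674440.
Sub-diagonal monotone paths from (0,0) to (13,13) biject with Dyck paths of semilength 13, giving C_13. So Q = C_13 = 742900.
P − Q = 2674440 − 742900 = 1931540.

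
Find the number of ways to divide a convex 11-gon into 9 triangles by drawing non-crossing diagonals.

4862

Triangulations of a convex m-gon are counted by C_{m−2}; with m = 11 this is C_9.
C_9 = C_8 · 2(2·8+1)/(8+2) = 1430 · 34/10 = 4862.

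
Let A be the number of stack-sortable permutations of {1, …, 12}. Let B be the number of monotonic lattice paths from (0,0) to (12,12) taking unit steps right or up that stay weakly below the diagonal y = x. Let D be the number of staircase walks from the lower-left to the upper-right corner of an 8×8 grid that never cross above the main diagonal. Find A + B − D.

414594

Stack-sortable permutations are exactly the 231-avoiding ones, counted by C_n; here n = 12. So A = C_12 = 208012.
Monotone paths in an n×n grid that stay weakly below the diagonal are counted by C_n; here n = 12. So B = C_12 = 208012.
Sub-diagonal monotone paths from (0,0) to (8,8) biject with Dyck paths of semilength 8, giving C_8. So D = C_8 = 1430.
A + B − D = 208012 + 208012 − 1430 = 414594.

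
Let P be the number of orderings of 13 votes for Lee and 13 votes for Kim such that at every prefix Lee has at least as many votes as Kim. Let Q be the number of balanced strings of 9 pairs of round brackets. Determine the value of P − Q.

Reading a vote for the leader as '(' and for the other as ')' turns such a sequence into a balanced string of 13 pairs, so the count is C_13. So P = C_13 = 742900.
Balanced strings of n pairs of brackets are counted by C_n; here n = 9. So Q = C_9 = 4862.
P − Q = 742900 − 4862 = 738038.

738038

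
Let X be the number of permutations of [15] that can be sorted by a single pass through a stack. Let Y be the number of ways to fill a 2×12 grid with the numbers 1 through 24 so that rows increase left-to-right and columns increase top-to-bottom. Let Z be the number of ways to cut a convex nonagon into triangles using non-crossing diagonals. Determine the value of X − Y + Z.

By Knuth's characterisation, the stack-sortable permutations of length 15 are the 231-avoiders, numbering C_15. So X = C_15 = 9694845.
By the hook-length formula (or a Dyck-path bijection), SYT of shape 2×12 number C_12. So Y = C_12 = 208012.
The number of triangulations of a 9-gon is the Catalan number C_7 (index = sides − 2). So Z = C_7 = 429.
X − Y + Z = 9694845 − 208012 + 429 = 9487262.

9487262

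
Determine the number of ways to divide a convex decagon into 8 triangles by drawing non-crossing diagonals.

The number of triangulations of a 10-gon is the Catalan number C_8 (index = sides − 2).
C_8 = C(16,8)/9 = 12870/9 = 1430.

1430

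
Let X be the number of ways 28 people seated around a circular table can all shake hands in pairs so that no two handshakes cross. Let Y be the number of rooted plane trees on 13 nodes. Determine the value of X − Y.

With 28 = 2·14 people, non-crossing handshake pairings are non-crossing perfect matchings on a circle, counted by C_14. So X = C_14 = 2674440.
Rooted ordered (plane) trees on m nodes have m−1 edges and are counted by C_{m−1}; m = 13 gives C_12. So Y = C_12 = 208012.
X − Y = 2674440 − 208012 = 2466428.

2466428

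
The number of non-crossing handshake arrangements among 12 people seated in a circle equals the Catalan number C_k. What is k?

Non-crossing handshake pairings of 2n people are counted by C_n; 12 people gives n = 6.

6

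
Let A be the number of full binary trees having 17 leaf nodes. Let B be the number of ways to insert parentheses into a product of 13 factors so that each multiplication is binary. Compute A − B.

A full binary tree with L leaves has L−1 internal nodes and is counted by C_{L−1}; L = 17 gives C_16. So A = C_16 = 35357670.
Ways to associate a product of 13 factors correspond to binary trees on 13 leaves, so the count is C_12. So B = C_12 = 208012.
A − B = 35357670 − 208012 = 35149658.

35149658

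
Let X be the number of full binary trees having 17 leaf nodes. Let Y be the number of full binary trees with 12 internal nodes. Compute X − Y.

A full binary tree with L leaves has L−1 internal nodes and is counted by C_{L−1}; L = 17 gives C_16. So X = C_16 = 35357670.
The number of full binary trees on 12 internal nodes is the Catalan number C_12. So Y = C_12 = 208012.
X − Y = 35357670 − 208012 = 35149658.

35149658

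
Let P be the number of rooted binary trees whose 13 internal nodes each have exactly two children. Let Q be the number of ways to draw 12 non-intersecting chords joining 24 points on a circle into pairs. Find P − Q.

The number of full binary trees on 13 internal nodes is the Catalan number C_13. So P = C_13 = 742900.
Non-crossing perfect matchings of 2n points on a circle are counted by C_n; with 24 points, n = 12. So Q = C_12 = 208012.
P − Q = 742900 − 208012 = 534888.

534888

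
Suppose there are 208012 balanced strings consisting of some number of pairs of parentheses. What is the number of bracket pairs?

Balanced strings of n bracket-pairs are counted by C_n, and C_12 = 208012.

12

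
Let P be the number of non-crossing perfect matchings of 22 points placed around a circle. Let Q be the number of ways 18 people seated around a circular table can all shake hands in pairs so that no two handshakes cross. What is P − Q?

Pairing 22 circle points by 11 non-crossing chords gives C_11 matchings. So P = C_11 = 58786.
Non-crossing handshake pairings of 2n people are counted by C_n; 18 people gives n = 9. So Q = C_9 = 4862.
P − Q = 58786 − 4862 = 53924.

53924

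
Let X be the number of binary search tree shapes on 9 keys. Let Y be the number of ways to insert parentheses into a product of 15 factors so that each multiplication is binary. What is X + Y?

2679302

There are C_n binary search tree shapes on n keys; with n = 9 that is C_9. So X = C_9 = 4862.
Bracketing 15 factors into binary products is counted by C_{15−1} = C_14. So Y = C_14 = 2674440.
X + Y = 4862 + 2674440 = 2679302.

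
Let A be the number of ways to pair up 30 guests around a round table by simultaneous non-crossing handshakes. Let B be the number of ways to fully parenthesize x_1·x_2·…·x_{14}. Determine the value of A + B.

With 30 = 2·15 people, non-crossing handshake pairings are non-crossing perfect matchings on a circle, counted by C_15. So A = C_15 = 9694845.
Parenthesizations of m factors correspond to full binary trees with m leaves, counted by C_{m−1}; m = 14 gives C_13. So B = C_13 = 742900.
A + B = 9694845 + 742900 = 10437745.

10437745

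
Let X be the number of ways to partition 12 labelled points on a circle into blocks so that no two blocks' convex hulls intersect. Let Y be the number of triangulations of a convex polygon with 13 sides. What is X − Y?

149226

The non-crossing partitions of [12] form a lattice of size C_12. So X = C_12 = 208012.
Triangulations of a convex m-gon are counted by C_{m−2}; with m = 13 this is C_11. So Y = C_11 = 58786.
X − Y = 208012 − 58786 = 149226.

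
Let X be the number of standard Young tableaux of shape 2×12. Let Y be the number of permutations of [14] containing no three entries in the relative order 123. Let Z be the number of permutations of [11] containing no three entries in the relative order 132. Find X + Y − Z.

Standard Young tableaux of shape 2×n are counted by C_n; here n = 12. So X = C_12 = 208012.
For any fixed pattern of length 3, the pattern-avoiding permutations of [14] number C_14. So Y = C_14 = 2674440.
For any fixed pattern of length 3, the pattern-avoiding permutations of [11] number C_11. So Z = C_11 = 58786.
X + Y − Z = 208012 + 2674440 − 58786 = 2823666.

2823666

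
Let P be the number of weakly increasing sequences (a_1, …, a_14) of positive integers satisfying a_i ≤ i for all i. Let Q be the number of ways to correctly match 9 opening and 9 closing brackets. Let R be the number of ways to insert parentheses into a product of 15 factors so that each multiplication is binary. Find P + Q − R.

4862

Such sub-staircase sequences of length n are counted by C_n; here n = 14. So P = C_14 = 2674440.
A balanced arrangement of 9 bracket pairs is a Dyck word of semilength 9, so the count is C_9. So Q = C_9 = 4862.
Ways to associate a product of 15 factors correspond to binary trees on 15 leaves, so the count is C_14. So R = C_14 = 2674440.
P + Q − R = 2674440 + 4862 − 2674440 = 4862.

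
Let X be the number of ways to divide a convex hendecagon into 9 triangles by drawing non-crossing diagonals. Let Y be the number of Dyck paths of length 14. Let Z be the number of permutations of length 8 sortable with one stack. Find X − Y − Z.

Triangulations of a convex m-gon are counted by C_{m−2}; with m = 11 this is C_9. So X = C_9 = 4862.
A Dyck path with 7 up-steps and 7 down-steps has semilength 7, so there are C_7 of them. So Y = C_7 = 429.
By Knuth's characterisation, the stack-sortable permutations of length 8 are the 231-avoiders, numbering C_8. So Z = C_8 = 1430.
X − Y − Z = 4862 − 429 − 1430 = 3003.

3003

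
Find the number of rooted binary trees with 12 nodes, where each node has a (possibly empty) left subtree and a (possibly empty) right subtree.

208012

There are C_n binary search tree shapes on n keys; with n = 12 that is C_12.
C_12 = C_11 · 2(2·11+1)/(11+2) = 58786 · 46/13 = 208012.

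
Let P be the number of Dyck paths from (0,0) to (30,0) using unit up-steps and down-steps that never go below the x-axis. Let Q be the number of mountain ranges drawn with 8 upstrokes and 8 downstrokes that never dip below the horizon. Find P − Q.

9693415

Dyck paths of semilength n (length 2n) are counted by C_n; here n = 15. So P = C_15 = 9694845.
Dyck paths of semilength n (length 2n) are counted by C_n; here n = 8. So Q = C_8 = 1430.
P − Q = 9694845 − 1430 = 9693415.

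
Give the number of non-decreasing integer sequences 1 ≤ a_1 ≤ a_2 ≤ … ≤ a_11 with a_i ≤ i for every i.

58786

Such sub-staircase sequences of length n are counted by C_n; here n = 11.
C_11 = C_10 · 2(2·10+1)/(10+2) = 16796 · 42/12 = 58786.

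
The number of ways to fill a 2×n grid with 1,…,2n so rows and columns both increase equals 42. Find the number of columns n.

Standard Young tableaux of shape 2×n are counted by C_n; 42 = C_5.

5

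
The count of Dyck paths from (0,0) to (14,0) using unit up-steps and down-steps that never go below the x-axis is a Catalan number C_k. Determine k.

7

Dyck paths of semilength n (length 2n) are counted by C_n; here n = 7.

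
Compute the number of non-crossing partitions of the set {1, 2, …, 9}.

4862

The non-crossing partitions of [9] form a lattice of size C_9.
C_9 = 4862.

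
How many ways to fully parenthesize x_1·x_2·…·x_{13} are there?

208012

Bracketing 13 factors into binary products is counted by C_{13−1} = C_12.
C_12 = 208012.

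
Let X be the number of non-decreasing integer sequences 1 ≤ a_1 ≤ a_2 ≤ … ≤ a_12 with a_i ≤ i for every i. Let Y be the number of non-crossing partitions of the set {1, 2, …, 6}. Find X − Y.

207880

Such sub-staircase sequences of length n are counted by C_n; here n = 12. So X = C_12 = 208012.
Non-crossing partitions of an n-element set are counted by C_n; here n = 6. So Y = C_6 = 132.
X − Y = 208012 − 132 = 207880.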